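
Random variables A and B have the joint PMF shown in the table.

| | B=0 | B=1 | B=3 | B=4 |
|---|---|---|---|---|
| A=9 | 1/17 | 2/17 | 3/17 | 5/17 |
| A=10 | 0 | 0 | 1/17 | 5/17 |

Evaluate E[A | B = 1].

P(B = 1) = 2/17.
Σ A·P over the event = 9·(2/17) = 18/17.
E[A | B = 1] = (18/17) / (2/17) = 9.

9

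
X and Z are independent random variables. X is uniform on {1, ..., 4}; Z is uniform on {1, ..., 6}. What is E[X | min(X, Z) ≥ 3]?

Outcomes with min(X, Z) ≥ 3: (3,3), (3,4), (3,5), (3,6), (4,3), (4,4), (4,5), (4,6), each with probability 1/24.
E[X | min(X, Z) ≥ 3] = (3 + 3 + 3 + 3 + 4 + 4 + 4 + 4) / 8 = 7/2.

7/2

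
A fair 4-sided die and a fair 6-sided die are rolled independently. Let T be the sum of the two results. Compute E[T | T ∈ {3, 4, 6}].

14/3

P(T ∈ {3, 4, 6}) = 3/8.
Σ over the event: 3·1/12 + 4·1/8 + 6·1/6 = 7/4.
E[T | T ∈ {3, 4, 6}] = (7/4) / (3/8) = 14/3.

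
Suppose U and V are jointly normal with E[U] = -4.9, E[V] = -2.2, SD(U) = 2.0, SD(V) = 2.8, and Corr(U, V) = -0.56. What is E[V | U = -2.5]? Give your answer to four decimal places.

-4.0816

E[V | U=x] = μ_V + ρ(σ_V/σ_U)(x − μ_U) for jointly normal variables.
E[V | U=-2.5] = -2.2 + (-0.56)·(2.8/2.0)·(-2.5 − (-4.9)) = -2.2 + (-0.784)·(2.4) = -4.0816.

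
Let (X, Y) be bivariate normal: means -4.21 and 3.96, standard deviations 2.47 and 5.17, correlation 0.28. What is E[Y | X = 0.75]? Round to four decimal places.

6.8669

E[Y | X=x] = μ_Y + ρ(σ_Y/σ_X)(x − μ_X) for jointly normal variables.
E[Y | X=0.75] = 3.96 + (0.28)·(5.17/2.47)·(0.75 − (-4.21)) = 3.96 + (0.58607)·(4.96) = 6.8669.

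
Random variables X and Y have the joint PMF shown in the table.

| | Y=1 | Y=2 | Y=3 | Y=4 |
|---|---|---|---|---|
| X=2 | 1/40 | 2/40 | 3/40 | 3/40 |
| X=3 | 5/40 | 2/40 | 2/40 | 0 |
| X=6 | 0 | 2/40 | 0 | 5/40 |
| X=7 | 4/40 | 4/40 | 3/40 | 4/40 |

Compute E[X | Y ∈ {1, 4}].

P(Y ∈ {1, 4}) = 11/20.
Summing X·P(X=x,Y=y) over the conditioning event gives 109/40.
E[X | Y ∈ {1, 4}] = (109/40) / (11/20) = 109/22.

109/22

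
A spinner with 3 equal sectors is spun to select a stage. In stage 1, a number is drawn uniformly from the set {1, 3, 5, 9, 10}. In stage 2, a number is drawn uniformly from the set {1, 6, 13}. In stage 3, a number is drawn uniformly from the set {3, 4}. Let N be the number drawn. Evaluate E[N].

E[N | stage 1] = (1+3+5+9+10)/5 = 28/5.
E[N | stage 2] = (1+6+13)/3 = 20/3.
E[N | stage 3] = (3+4)/2 = 7/2.
E[N] = (1/3)·(28/5) + (1/3)·(20/3) + (1/3)·(7/2) = 473/90.

473/90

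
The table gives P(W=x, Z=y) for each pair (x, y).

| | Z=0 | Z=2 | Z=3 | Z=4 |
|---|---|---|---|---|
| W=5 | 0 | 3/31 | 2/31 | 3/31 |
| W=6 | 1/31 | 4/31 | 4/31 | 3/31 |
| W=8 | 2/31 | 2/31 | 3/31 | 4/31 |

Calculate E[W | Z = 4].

P(Z = 4) = 10/31.
Σ W·P over the event = 5·(3/31) + 6·(3/31) + 8·(4/31) = 65/31.
E[W | Z = 4] = (65/31) / (10/31) = 13/2.

13/2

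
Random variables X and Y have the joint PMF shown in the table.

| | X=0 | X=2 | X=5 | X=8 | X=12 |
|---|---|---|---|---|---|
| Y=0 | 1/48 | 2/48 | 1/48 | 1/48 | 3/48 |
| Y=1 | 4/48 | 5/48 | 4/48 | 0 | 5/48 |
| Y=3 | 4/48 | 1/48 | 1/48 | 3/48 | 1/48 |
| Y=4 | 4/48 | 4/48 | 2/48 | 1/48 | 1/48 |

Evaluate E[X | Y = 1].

5

P(Y = 1) = 3/8.
Σ X·P over the event = 0·(4/48) + 2·(5/48) + 5·(4/48) + 12·(5/48) = 15/8.
E[X | Y = 1] = (15/8) / (3/8) = 5.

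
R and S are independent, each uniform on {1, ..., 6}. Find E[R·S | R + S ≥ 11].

Outcomes with R + S ≥ 11: (5,6), (6,5), (6,6), each with probability 1/36.
E[R·S | R + S ≥ 11] = (30 + 30 + 36) / 3 = 32.

32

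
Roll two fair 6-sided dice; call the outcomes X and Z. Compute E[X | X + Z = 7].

7/2

Outcomes with X + Z = 7: (1,6), (2,5), (3,4), (4,3), (5,2), (6,1), each with probability 1/36.
E[X | X + Z = 7] = (1 + 2 + 3 + 4 + 5 + 6) / 6 = 7/2.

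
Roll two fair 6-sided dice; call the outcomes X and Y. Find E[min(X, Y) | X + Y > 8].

43/10

Outcomes with X + Y > 8: (3,6), (4,5), (4,6), (5,4), (5,5), (5,6), (6,3), (6,4), (6,5), (6,6), each with probability 1/36.
E[min(X, Y) | X + Y > 8] = (3 + 4 + 4 + 4 + 5 + 5 + 3 + 4 + 5 + 6) / 10 = 43/10.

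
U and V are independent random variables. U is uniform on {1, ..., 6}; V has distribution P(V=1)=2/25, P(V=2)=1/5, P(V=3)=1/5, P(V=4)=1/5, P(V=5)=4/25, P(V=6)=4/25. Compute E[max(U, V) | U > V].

P(U > V) = 59/150.
Summing max(U,V)·P(x,y) over outcomes with U > V gives 142/75.
E[max(U, V) | U > V] = (142/75) / (59/150) = 284/59.

284/59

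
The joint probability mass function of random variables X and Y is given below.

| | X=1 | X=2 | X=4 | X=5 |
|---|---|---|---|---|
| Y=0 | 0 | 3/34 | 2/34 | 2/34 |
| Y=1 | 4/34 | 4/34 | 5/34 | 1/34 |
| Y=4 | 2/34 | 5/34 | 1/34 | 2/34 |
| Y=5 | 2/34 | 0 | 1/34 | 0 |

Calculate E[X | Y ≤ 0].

24/7

P(Y ≤ 0) = 7/34.
Σ X·P over the event = 2·(3/34) + 4·(2/34) + 5·(2/34) = 12/17.
E[X | Y ≤ 0] = (12/17) / (7/34) = 24/7.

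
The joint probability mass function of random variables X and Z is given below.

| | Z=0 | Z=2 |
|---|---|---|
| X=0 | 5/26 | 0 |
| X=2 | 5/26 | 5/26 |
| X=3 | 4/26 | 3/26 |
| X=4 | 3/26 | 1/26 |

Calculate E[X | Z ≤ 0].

2

P(Z ≤ 0) = 17/26.
Σ X·P over the event = 0·(5/26) + 2·(5/26) + 3·(4/26) + 4·(3/26) = 17/13.
E[X | Z ≤ 0] = (17/13) / (17/26) = 2.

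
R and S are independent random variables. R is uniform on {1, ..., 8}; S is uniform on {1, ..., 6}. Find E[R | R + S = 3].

P(R + S = 3) = 1/24.
Summing R·P(x,y) over outcomes with R + S = 3 gives 1/16.
E[R | R + S = 3] = (1/16) / (1/24) = 3/2.

3/2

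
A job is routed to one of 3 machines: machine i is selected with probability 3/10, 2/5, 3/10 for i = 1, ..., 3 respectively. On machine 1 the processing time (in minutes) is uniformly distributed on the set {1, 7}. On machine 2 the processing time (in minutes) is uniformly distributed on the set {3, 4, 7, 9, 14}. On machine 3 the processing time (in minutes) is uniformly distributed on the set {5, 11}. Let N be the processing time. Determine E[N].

164/25

E[N | machine 1] = (1+7)/2 = 4.
E[N | machine 2] = (3+4+7+9+14)/5 = 37/5.
E[N | machine 3] = (5+11)/2 = 8.
By the law of total expectation,
E[N] = (3/10)·(4) + (2/5)·(37/5) + (3/10)·(8) = 164/25.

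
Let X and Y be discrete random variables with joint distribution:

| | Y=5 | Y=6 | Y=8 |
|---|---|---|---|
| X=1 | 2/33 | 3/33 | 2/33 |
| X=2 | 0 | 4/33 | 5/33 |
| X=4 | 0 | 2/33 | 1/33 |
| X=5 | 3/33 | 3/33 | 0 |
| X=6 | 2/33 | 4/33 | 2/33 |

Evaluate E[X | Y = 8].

P(Y = 8) = 10/33.
Summing X·P(X=x,Y=y) over the conditioning event gives 28/33.
E[X | Y = 8] = (28/33) / (10/33) = 14/5.

14/5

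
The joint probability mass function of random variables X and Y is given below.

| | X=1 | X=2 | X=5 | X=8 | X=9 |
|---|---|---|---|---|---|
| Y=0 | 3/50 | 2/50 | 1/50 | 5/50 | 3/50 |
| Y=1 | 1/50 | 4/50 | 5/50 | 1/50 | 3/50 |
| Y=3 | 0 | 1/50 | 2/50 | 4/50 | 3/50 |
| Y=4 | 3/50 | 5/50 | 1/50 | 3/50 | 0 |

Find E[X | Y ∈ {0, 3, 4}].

16/3

P(Y ∈ {0, 3, 4}) = 18/25.
Summing X·P(X=x,Y=y) over the conditioning event gives 96/25.
E[X | Y ∈ {0, 3, 4}] = (96/25) / (18/25) = 16/3.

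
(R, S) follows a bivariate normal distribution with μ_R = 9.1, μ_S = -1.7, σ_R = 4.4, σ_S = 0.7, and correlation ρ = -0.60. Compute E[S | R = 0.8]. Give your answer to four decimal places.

-0.9077

E[S | R=x] = μ_S + ρ(σ_S/σ_R)(x − μ_R) for jointly normal variables.
E[S | R=0.8] = -1.7 + (-0.60)·(0.7/4.4)·(0.8 − (9.1)) = -1.7 + (-0.095455)·(-8.3) = -0.9077.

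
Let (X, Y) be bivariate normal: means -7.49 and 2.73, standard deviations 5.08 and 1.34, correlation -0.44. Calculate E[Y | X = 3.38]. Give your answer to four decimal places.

For a bivariate normal, E[Y | X=x] = μ_Y + ρ·(σ_Y/σ_X)·(x − μ_X).
E[Y | X=3.38] = 2.73 + (-0.44)·(1.34/5.08)·(3.38 − (-7.49)) = 2.73 + (-0.11606)·(10.87) = 1.4684.

1.4684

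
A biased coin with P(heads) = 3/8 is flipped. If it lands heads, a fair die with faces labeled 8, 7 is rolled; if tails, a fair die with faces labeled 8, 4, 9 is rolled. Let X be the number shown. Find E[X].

115/16

E[X | heads] = (8+7)/2 = 15/2.
E[X | tails] = (8+4+9)/3 = 7.
By the law of total expectation,
E[X] = (3/8)·(15/2) + (5/8)·(7) = 115/16.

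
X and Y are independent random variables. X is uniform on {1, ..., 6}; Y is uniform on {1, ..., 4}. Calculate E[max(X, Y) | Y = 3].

Outcomes with Y = 3: (1,3), (2,3), (3,3), (4,3), (5,3), (6,3), each with probability 1/24.
E[max(X, Y) | Y = 3] = (3 + 3 + 3 + 4 + 5 + 6) / 6 = 4.

4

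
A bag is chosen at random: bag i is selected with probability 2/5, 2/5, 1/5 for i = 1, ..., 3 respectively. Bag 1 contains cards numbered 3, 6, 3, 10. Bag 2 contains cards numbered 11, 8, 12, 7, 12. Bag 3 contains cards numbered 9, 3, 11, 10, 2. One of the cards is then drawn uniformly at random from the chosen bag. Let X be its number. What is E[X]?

38/5

E[X | bag 1] = (3+6+3+10)/4 = 11/2.
E[X | bag 2] = (11+8+12+7+12)/5 = 10.
E[X | bag 3] = (9+3+11+10+2)/5 = 7.
E[X] = (2/5)·(11/2) + (2/5)·(10) + (1/5)·(7) = 38/5.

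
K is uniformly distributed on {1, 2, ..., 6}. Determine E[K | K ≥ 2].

4

Given K ≥ 2, K is equally likely to be any of {2, 3, 4, 5, 6}.
E[K | K ≥ 2] = (2 + 3 + 4 + 5 + 6) / 5 = 4.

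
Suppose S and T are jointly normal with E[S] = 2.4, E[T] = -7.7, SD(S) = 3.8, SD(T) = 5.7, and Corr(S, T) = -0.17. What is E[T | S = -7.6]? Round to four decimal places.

For a bivariate normal, E[T | S=x] = μ_T + ρ·(σ_T/σ_S)·(x − μ_S).
E[T | S=-7.6] = -7.7 + (-0.17)·(5.7/3.8)·(-7.6 − (2.4)) = -7.7 + (-0.255)·(-10) = -5.1500.

-5.1500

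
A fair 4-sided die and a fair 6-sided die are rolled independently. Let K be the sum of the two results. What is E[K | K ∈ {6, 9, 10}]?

P(K ∈ {6, 9, 10}) = 7/24.
Σ over the event: 6·1/6 + 9·1/12 + 10·1/24 = 13/6.
E[K | K ∈ {6, 9, 10}] = (13/6) / (7/24) = 52/7.

52/7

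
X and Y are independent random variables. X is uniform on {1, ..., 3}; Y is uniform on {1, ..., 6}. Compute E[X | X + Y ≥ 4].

P(X + Y ≥ 4) = 5/6.
Summing X·P(x,y) over outcomes with X + Y ≥ 4 gives 16/9.
E[X | X + Y ≥ 4] = (16/9) / (5/6) = 32/15.

32/15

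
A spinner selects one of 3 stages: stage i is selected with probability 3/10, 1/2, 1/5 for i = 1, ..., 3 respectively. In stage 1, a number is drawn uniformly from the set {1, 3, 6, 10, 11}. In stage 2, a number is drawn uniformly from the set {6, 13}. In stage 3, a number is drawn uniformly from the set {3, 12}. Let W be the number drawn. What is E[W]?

811/100

E[W | stage 1] = (1+3+6+10+11)/5 = 31/5.
E[W | stage 2] = (6+13)/2 = 19/2.
E[W | stage 3] = (3+12)/2 = 15/2.
By the law of total expectation,
E[W] = (3/10)·(31/5) + (1/2)·(19/2) + (1/5)·(15/2) = 811/100.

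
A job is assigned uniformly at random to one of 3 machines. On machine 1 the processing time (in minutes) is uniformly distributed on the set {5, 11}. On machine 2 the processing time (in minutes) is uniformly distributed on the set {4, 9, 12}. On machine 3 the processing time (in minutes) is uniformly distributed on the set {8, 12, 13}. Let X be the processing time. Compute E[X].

82/9

E[X | machine 1] = (5+11)/2 = 8.
E[X | machine 2] = (4+9+12)/3 = 25/3.
E[X | machine 3] = (8+12+13)/3 = 11.
E[X] = (1/3)·(8) + (1/3)·(25/3) + (1/3)·(11) = 82/9.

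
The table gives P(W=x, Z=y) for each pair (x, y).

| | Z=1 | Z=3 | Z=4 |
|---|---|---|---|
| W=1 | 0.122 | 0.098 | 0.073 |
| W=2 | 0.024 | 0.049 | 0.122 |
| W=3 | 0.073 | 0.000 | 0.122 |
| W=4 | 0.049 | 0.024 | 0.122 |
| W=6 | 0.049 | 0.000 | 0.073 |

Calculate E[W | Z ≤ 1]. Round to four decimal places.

2.7729

P(Z ≤ 1) = 0.317.
Summing W·P(W=x,Z=y) over the conditioning event gives 0.879.
E[W | Z ≤ 1] = (0.879) / (0.317) = 2.7729.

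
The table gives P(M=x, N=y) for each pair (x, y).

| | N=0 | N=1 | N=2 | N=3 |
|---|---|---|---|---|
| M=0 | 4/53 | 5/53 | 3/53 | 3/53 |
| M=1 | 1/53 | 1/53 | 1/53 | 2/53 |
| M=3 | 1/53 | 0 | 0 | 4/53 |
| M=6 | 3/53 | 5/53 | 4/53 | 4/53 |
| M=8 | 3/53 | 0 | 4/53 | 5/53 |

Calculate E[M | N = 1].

P(N = 1) = 11/53.
Σ M·P over the event = 0·(5/53) + 1·(1/53) + 6·(5/53) = 31/53.
E[M | N = 1] = (31/53) / (11/53) = 31/11.

31/11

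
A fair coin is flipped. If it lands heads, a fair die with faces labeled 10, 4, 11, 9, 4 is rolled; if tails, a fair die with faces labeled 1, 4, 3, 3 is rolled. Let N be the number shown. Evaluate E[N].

207/40

E[N | heads] = (10+4+11+9+4)/5 = 38/5.
E[N | tails] = (1+4+3+3)/4 = 11/4.
E[N] = (1/2)·(38/5) + (1/2)·(11/4) = 207/40.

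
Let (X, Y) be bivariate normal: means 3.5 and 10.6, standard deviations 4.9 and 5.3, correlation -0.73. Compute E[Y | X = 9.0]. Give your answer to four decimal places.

6.2572

For a bivariate normal, E[Y | X=x] = μ_Y + ρ·(σ_Y/σ_X)·(x − μ_X).
E[Y | X=9.0] = 10.6 + (-0.73)·(5.3/4.9)·(9.0 − (3.5)) = 10.6 + (-0.789592)·(5.5) = 6.2572.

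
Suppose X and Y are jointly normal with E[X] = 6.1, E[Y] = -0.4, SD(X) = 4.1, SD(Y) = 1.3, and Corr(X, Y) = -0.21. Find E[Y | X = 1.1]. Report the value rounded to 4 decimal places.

-0.0671

The regression of Y on X has slope ρ·σ_Y/σ_X and passes through (μ_X, μ_Y).
E[Y | X=1.1] = -0.4 + (-0.21)·(1.3/4.1)·(1.1 − (6.1)) = -0.4 + (-0.066585)·(-5) = -0.0671.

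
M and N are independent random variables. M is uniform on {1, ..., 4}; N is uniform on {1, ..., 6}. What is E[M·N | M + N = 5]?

5

Outcomes with M + N = 5: (1,4), (2,3), (3,2), (4,1), each with probability 1/24.
E[M·N | M + N = 5] = (4 + 6 + 6 + 4) / 4 = 5.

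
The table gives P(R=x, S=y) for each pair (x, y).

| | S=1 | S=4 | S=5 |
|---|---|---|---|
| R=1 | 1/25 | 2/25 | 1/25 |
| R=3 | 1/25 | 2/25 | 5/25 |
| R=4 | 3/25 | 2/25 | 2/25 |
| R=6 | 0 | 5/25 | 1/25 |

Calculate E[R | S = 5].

P(S = 5) = 9/25.
Σ R·P over the event = 1·(1/25) + 3·(5/25) + 4·(2/25) + 6·(1/25) = 6/5.
E[R | S = 5] = (6/5) / (9/25) = 10/3.

10/3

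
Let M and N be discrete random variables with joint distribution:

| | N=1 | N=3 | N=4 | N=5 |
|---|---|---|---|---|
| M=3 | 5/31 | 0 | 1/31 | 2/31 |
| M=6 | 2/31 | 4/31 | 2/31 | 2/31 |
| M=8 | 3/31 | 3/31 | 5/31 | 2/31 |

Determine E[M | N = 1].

51/10

P(N = 1) = 10/31.
Σ M·P over the event = 3·(5/31) + 6·(2/31) + 8·(3/31) = 51/31.
E[M | N = 1] = (51/31) / (10/31) = 51/10.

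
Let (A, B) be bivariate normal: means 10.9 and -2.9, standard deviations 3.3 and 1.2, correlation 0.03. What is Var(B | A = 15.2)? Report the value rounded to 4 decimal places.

Var(B | A=x) = (1 − ρ²)·σ_B².
Var(B | A=15.2) = (1.2)²·(1 − (0.03)²) = 1.44·0.9991 = 1.4387.

1.4387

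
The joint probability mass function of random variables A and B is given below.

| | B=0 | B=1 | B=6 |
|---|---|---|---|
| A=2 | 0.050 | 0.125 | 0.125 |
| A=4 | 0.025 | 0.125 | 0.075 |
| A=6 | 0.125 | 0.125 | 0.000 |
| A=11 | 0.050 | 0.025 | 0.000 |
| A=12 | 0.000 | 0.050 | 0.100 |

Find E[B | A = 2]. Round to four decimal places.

2.9167

P(A = 2) = 0.300.
Σ B·P over the event = 0·(0.050) + 1·(0.125) + 6·(0.125) = 0.875.
E[B | A = 2] = (0.875) / (0.300) = 2.9167.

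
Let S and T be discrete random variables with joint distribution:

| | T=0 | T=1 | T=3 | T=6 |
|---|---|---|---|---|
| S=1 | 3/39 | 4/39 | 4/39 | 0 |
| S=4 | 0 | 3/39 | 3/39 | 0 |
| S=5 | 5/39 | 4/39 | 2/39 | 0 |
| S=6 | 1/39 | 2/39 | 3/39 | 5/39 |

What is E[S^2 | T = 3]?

35/2

P(T = 3) = 4/13.
Σ S^2·P over the event = 1·(4/39) + 16·(3/39) + 25·(2/39) + 36·(3/39) = 70/13.
E[S^2 | T = 3] = (70/13) / (4/13) = 35/2.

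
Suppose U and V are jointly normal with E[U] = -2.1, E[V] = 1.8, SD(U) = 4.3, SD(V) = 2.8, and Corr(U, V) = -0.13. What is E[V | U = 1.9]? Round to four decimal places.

1.4614

E[V | U=x] = μ_V + ρ(σ_V/σ_U)(x − μ_U) for jointly normal variables.
E[V | U=1.9] = 1.8 + (-0.13)·(2.8/4.3)·(1.9 − (-2.1)) = 1.8 + (-0.084651)·(4) = 1.4614.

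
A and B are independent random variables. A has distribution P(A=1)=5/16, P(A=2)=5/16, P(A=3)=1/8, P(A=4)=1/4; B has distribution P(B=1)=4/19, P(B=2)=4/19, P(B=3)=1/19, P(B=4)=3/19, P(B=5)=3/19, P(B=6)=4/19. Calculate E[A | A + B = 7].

P(A + B = 7) = 45/304.
Summing A·P(x,y) over outcomes with A + B = 7 gives 21/76.
E[A | A + B = 7] = (21/76) / (45/304) = 28/15.

28/15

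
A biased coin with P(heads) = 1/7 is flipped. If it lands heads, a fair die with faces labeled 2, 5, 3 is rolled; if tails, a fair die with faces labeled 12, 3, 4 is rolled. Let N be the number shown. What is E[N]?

E[N | heads] = (2+5+3)/3 = 10/3.
E[N | tails] = (12+3+4)/3 = 19/3.
E[N] = (1/7)·(10/3) + (6/7)·(19/3) = 124/21.

124/21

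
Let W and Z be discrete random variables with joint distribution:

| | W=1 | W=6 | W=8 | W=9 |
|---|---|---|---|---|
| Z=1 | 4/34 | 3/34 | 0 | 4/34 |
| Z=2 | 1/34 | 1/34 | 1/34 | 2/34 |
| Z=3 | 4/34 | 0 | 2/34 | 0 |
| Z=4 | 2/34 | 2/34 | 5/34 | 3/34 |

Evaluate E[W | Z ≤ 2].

P(Z ≤ 2) = 8/17.
Σ W·P over the event = 1·(4/34) + 1·(1/34) + 6·(3/34) + 6·(1/34) + 8·(1/34) + 9·(4/34) + 9·(2/34) = 91/34.
E[W | Z ≤ 2] = (91/34) / (8/17) = 91/16.

91/16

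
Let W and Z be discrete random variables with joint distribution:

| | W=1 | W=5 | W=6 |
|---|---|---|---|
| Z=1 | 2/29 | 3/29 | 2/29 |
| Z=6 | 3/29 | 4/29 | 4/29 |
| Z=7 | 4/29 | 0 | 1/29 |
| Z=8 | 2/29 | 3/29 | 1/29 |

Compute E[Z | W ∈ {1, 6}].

P(W ∈ {1, 6}) = 19/29.
Σ Z·P over the event = 1·(2/29) + 6·(3/29) + 7·(4/29) + 8·(2/29) + 1·(2/29) + 6·(4/29) + 7·(1/29) + 8·(1/29) = 105/29.
E[Z | W ∈ {1, 6}] = (105/29) / (19/29) = 105/19.

105/19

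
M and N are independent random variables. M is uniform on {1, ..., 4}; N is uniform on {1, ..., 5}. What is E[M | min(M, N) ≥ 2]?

3

P(min(M, N) ≥ 2) = 3/5.
Summing M·P(x,y) over outcomes with min(M, N) ≥ 2 gives 9/5.
E[M | min(M, N) ≥ 2] = (9/5) / (3/5) = 3.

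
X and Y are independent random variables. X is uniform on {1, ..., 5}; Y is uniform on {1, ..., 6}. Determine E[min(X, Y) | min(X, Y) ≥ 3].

11/3

P(min(X, Y) ≥ 3) = 2/5.
Summing min(X,Y)·P(x,y) over outcomes with min(X, Y) ≥ 3 gives 22/15.
E[min(X, Y) | min(X, Y) ≥ 3] = (22/15) / (2/5) = 11/3.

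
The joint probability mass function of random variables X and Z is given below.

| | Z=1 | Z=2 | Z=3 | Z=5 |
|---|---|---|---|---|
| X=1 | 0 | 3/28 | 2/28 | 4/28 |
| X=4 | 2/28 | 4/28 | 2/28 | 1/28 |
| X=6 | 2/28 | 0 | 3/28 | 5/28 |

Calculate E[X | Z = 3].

P(Z = 3) = 1/4.
Σ X·P over the event = 1·(2/28) + 4·(2/28) + 6·(3/28) = 1.
E[X | Z = 3] = (1) / (1/4) = 4.

4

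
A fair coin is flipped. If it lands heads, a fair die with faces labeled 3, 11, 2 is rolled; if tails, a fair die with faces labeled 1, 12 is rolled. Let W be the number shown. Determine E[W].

E[W | heads] = (3+11+2)/3 = 16/3.
E[W | tails] = (1+12)/2 = 13/2.
By the law of total expectation,
E[W] = (1/2)·(16/3) + (1/2)·(13/2) = 71/12.

71/12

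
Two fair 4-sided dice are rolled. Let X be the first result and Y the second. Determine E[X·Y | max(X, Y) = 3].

27/5

Outcomes with max(X, Y) = 3: (1,3), (2,3), (3,1), (3,2), (3,3), each with probability 1/16.
E[X·Y | max(X, Y) = 3] = (3 + 6 + 3 + 6 + 9) / 5 = 27/5.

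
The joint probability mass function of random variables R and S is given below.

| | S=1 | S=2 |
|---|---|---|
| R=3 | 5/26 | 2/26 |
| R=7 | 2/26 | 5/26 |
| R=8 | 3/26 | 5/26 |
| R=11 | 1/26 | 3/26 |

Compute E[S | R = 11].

P(R = 11) = 2/13.
Σ S·P over the event = 1·(1/26) + 2·(3/26) = 7/26.
E[S | R = 11] = (7/26) / (2/13) = 7/4.

7/4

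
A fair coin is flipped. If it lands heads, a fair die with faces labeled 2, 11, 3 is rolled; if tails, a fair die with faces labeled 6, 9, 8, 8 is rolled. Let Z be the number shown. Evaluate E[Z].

E[Z | heads] = (2+11+3)/3 = 16/3.
E[Z | tails] = (6+9+8+8)/4 = 31/4.
By the law of total expectation,
E[Z] = (1/2)·(16/3) + (1/2)·(31/4) = 157/24.

157/24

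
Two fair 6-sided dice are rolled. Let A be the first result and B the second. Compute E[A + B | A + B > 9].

Outcomes with A + B > 9: (4,6), (5,5), (5,6), (6,4), (6,5), (6,6), each with probability 1/36.
E[A + B | A + B > 9] = (10 + 10 + 11 + 10 + 11 + 12) / 6 = 32/3.

32/3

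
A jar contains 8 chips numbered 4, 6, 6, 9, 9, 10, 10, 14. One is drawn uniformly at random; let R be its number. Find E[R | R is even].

25/3

P(R is even) = 3/4.
Σ over the event: 4·1/8 + 6·1/4 + 10·1/4 + 14·1/8 = 25/4.
E[R | R is even] = (25/4) / (3/4) = 25/3.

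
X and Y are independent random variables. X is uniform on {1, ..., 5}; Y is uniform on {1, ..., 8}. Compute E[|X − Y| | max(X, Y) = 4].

12/7

Outcomes with max(X, Y) = 4: (1,4), (2,4), (3,4), (4,1), (4,2), (4,3), (4,4), each with probability 1/40.
E[|X − Y| | max(X, Y) = 4] = (3 + 2 + 1 + 3 + 2 + 1 + 0) / 7 = 12/7.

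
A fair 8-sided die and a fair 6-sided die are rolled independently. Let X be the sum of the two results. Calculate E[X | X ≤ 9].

214/33

P(X ≤ 9) = 11/16.
Σ over the event: 2·1/48 + 3·1/24 + 4·1/16 + 5·1/12 + 6·5/48 + 7·1/8 + 8·1/8 + 9·1/8 = 107/24.
E[X | X ≤ 9] = (107/24) / (11/16) = 214/33.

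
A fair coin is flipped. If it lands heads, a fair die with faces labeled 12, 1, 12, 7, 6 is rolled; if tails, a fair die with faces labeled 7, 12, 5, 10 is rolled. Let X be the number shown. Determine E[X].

161/20

E[X | heads] = (12+1+12+7+6)/5 = 38/5.
E[X | tails] = (7+12+5+10)/4 = 17/2.
By the law of total expectation,
E[X] = (1/2)·(38/5) + (1/2)·(17/2) = 161/20.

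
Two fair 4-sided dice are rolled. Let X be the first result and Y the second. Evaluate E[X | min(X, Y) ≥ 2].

P(min(X, Y) ≥ 2) = 9/16.
Summing X·P(x,y) over outcomes with min(X, Y) ≥ 2 gives 27/16.
E[X | min(X, Y) ≥ 2] = (27/16) / (9/16) = 3.

3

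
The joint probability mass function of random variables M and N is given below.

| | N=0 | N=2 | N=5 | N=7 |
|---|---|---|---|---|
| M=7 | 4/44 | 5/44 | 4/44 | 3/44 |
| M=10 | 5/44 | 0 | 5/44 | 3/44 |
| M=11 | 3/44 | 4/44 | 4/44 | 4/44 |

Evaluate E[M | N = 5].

P(N = 5) = 13/44.
Summing M·P(M=x,N=y) over the conditioning event gives 61/22.
E[M | N = 5] = (61/22) / (13/44) = 122/13.

122/13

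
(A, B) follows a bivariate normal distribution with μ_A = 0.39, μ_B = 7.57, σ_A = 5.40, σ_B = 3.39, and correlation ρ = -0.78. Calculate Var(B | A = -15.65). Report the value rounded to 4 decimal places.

For a bivariate normal, Var(B | A=x) = σ_B²(1 − ρ²).
Var(B | A=-15.65) = (3.39)²·(1 − (-0.78)²) = 11.4921·0.3916 = 4.5003.

4.5003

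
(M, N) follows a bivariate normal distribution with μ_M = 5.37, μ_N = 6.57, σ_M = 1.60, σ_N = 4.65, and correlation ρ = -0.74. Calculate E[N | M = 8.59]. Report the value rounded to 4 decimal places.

For a bivariate normal, E[N | M=x] = μ_N + ρ·(σ_N/σ_M)·(x − μ_M).
E[N | M=8.59] = 6.57 + (-0.74)·(4.65/1.60)·(8.59 − (5.37)) = 6.57 + (-2.15062)·(3.22) = -0.3550.

-0.3550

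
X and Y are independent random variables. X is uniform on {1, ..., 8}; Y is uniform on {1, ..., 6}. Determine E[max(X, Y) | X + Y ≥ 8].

P(X + Y ≥ 8) = 9/16.
Summing max(X,Y)·P(x,y) over outcomes with X + Y ≥ 8 gives 173/48.
E[max(X, Y) | X + Y ≥ 8] = (173/48) / (9/16) = 173/27.

173/27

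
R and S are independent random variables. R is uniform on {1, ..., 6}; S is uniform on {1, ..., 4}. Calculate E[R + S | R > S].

47/7

P(R > S) = 7/12.
Summing (R+S)·P(x,y) over outcomes with R > S gives 47/12.
E[R + S | R > S] = (47/12) / (7/12) = 47/7.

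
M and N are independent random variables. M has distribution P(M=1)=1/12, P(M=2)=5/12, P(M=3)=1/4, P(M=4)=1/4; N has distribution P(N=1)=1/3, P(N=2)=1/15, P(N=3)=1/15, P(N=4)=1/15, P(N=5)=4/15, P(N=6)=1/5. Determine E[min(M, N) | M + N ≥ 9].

37/10

P(M + N ≥ 9) = 1/6.
Summing min(M,N)·P(x,y) over outcomes with M + N ≥ 9 gives 37/60.
E[min(M, N) | M + N ≥ 9] = (37/60) / (1/6) = 37/10.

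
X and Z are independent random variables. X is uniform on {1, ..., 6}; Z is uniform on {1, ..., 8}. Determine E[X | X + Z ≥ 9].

13/3

P(X + Z ≥ 9) = 7/16.
Summing X·P(x,y) over outcomes with X + Z ≥ 9 gives 91/48.
E[X | X + Z ≥ 9] = (91/48) / (7/16) = 13/3.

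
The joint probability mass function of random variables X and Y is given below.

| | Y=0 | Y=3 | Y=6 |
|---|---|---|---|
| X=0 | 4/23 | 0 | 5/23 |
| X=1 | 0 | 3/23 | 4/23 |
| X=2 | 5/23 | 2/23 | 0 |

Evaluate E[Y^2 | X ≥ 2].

P(X ≥ 2) = 7/23.
Σ Y^2·P over the event = 0·(5/23) + 9·(2/23) = 18/23.
E[Y^2 | X ≥ 2] = (18/23) / (7/23) = 18/7.

18/7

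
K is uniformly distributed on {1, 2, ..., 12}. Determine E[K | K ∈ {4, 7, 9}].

20/3

P(K ∈ {4, 7, 9}) = 1/4.
Σ over the event: 4·1/12 + 7·1/12 + 9·1/12 = 5/3.
E[K | K ∈ {4, 7, 9}] = (5/3) / (1/4) = 20/3.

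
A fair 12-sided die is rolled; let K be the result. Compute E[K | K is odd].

6

Given K is odd, K is equally likely to be any of {1, 3, 5, 7, 9, 11}.
E[K | K is odd] = (1 + 3 + 5 + 7 + 9 + 11) / 6 = 6.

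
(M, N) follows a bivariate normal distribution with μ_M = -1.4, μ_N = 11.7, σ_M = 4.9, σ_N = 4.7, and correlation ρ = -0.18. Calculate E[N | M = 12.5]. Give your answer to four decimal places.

For a bivariate normal, E[N | M=x] = μ_N + ρ·(σ_N/σ_M)·(x − μ_M).
E[N | M=12.5] = 11.7 + (-0.18)·(4.7/4.9)·(12.5 − (-1.4)) = 11.7 + (-0.172653)·(13.9) = 9.3001.

9.3001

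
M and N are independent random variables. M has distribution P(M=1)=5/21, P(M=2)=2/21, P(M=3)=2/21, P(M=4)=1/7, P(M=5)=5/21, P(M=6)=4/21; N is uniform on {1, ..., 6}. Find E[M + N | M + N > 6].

167/19

P(M + N > 6) = 38/63.
Summing (M+N)·P(x,y) over outcomes with M + N > 6 gives 334/63.
E[M + N | M + N > 6] = (334/63) / (38/63) = 167/19.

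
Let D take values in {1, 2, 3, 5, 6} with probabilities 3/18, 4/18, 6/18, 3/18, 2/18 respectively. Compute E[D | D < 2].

1

P(D < 2) = 1/6.
Σ over the event: 1·1/6 = 1/6.
E[D | D < 2] = (1/6) / (1/6) = 1.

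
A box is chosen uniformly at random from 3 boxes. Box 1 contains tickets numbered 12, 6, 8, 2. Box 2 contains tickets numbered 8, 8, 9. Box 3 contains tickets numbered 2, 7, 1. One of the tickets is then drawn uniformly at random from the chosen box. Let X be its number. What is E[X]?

56/9

E[X | box 1] = (12+6+8+2)/4 = 7.
E[X | box 2] = (8+8+9)/3 = 25/3.
E[X | box 3] = (2+7+1)/3 = 10/3.
E[X] = (1/3)·(7) + (1/3)·(25/3) + (1/3)·(10/3) = 56/9.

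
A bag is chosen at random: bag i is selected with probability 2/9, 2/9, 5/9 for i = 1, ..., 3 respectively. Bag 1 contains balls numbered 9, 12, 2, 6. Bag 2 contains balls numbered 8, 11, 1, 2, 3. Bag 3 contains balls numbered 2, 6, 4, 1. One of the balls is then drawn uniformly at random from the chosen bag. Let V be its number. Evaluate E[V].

E[V | bag 1] = (9+12+2+6)/4 = 29/4.
E[V | bag 2] = (8+11+1+2+3)/5 = 5.
E[V | bag 3] = (2+6+4+1)/4 = 13/4.
By the law of total expectation,
E[V] = (2/9)·(29/4) + (2/9)·(5) + (5/9)·(13/4) = 163/36.

163/36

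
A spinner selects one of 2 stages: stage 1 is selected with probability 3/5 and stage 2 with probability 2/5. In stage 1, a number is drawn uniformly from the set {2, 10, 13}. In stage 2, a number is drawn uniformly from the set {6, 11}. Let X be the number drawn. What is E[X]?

42/5

E[X | stage 1] = (2+10+13)/3 = 25/3.
E[X | stage 2] = (6+11)/2 = 17/2.
By the law of total expectation,
E[X] = (3/5)·(25/3) + (2/5)·(17/2) = 42/5.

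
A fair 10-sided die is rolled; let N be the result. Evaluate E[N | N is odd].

5

Given N is odd, N is equally likely to be any of {1, 3, 5, 7, 9}.
E[N | N is odd] = (1 + 3 + 5 + 7 + 9) / 5 = 5.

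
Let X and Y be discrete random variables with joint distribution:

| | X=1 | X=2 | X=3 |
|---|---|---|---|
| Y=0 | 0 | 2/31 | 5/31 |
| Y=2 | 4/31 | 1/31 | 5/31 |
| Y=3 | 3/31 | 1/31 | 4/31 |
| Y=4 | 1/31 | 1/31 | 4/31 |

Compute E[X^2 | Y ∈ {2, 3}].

P(Y ∈ {2, 3}) = 18/31.
Σ X^2·P over the event = 1·(4/31) + 1·(3/31) + 4·(1/31) + 4·(1/31) + 9·(5/31) + 9·(4/31) = 96/31.
E[X^2 | Y ∈ {2, 3}] = (96/31) / (18/31) = 16/3.

16/3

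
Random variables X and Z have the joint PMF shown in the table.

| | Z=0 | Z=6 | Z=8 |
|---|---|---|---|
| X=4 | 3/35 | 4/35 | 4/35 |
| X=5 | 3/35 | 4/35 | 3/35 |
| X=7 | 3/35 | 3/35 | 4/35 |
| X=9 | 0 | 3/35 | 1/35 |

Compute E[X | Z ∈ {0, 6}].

P(Z ∈ {0, 6}) = 23/35.
Σ X·P over the event = 4·(3/35) + 4·(4/35) + 5·(3/35) + 5·(4/35) + 7·(3/35) + 7·(3/35) + 9·(3/35) = 132/35.
E[X | Z ∈ {0, 6}] = (132/35) / (23/35) = 132/23.

132/23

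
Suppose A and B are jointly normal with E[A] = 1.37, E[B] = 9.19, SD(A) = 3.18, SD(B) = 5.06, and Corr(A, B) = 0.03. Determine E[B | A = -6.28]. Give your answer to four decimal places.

E[B | A=x] = μ_B + ρ(σ_B/σ_A)(x − μ_A) for jointly normal variables.
E[B | A=-6.28] = 9.19 + (0.03)·(5.06/3.18)·(-6.28 − (1.37)) = 9.19 + (0.047736)·(-7.65) = 8.8248.

8.8248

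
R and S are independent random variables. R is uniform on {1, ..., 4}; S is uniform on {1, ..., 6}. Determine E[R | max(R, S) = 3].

12/5

P(max(R, S) = 3) = 5/24.
Summing R·P(x,y) over outcomes with max(R, S) = 3 gives 1/2.
E[R | max(R, S) = 3] = (1/2) / (5/24) = 12/5.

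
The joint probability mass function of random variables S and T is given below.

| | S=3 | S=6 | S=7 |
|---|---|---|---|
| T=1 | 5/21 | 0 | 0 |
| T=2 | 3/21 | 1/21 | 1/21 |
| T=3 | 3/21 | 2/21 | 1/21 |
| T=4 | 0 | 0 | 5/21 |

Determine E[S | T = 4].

P(T = 4) = 5/21.
Σ S·P over the event = 7·(5/21) = 5/3.
E[S | T = 4] = (5/3) / (5/21) = 7.

7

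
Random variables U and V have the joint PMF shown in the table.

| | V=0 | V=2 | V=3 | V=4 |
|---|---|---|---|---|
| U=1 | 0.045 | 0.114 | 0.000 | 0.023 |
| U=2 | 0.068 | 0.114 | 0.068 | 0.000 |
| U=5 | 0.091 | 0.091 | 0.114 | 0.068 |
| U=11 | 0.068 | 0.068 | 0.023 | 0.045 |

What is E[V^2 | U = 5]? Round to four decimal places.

6.8077

P(U = 5) = 0.364.
Σ V^2·P over the event = 0·(0.091) + 4·(0.091) + 9·(0.114) + 16·(0.068) = 2.478.
E[V^2 | U = 5] = (2.478) / (0.364) = 6.8077.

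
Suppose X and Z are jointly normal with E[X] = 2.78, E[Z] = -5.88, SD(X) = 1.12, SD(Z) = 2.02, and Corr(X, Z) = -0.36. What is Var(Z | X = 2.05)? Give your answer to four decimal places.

3.5516

Var(Z | X=x) = (1 − ρ²)·σ_Z².
Var(Z | X=2.05) = (2.02)²·(1 − (-0.36)²) = 4.0804·0.8704 = 3.5516.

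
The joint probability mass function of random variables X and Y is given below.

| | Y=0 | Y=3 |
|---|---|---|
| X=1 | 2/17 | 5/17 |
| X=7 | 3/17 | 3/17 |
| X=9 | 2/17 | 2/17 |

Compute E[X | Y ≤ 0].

P(Y ≤ 0) = 7/17.
Summing X·P(X=x,Y=y) over the conditioning event gives 41/17.
E[X | Y ≤ 0] = (41/17) / (7/17) = 41/7.

41/7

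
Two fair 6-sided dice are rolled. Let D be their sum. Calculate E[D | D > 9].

32/3

P(D > 9) = 1/6.
Σ over the event: 10·1/12 + 11·1/18 + 12·1/36 = 16/9.
E[D | D > 9] = (16/9) / (1/6) = 32/3.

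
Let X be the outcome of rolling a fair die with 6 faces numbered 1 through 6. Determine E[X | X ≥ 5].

Given X ≥ 5, X is equally likely to be any of {5, 6}.
E[X | X ≥ 5] = (5 + 6) / 2 = 11/2.

11/2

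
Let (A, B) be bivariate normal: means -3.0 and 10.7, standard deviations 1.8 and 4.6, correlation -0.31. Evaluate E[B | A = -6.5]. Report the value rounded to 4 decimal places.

For a bivariate normal, E[B | A=x] = μ_B + ρ·(σ_B/σ_A)·(x − μ_A).
E[B | A=-6.5] = 10.7 + (-0.31)·(4.6/1.8)·(-6.5 − (-3.0)) = 10.7 + (-0.79222)·(-3.5) = 13.4728.

13.4728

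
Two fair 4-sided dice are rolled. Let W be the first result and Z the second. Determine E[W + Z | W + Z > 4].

6

Outcomes with W + Z > 4: (1,4), (2,3), (2,4), (3,2), (3,3), (3,4), (4,1), (4,2), (4,3), (4,4), each with probability 1/16.
E[W + Z | W + Z > 4] = (5 + 5 + 6 + 5 + 6 + 7 + 5 + 6 + 7 + 8) / 10 = 6.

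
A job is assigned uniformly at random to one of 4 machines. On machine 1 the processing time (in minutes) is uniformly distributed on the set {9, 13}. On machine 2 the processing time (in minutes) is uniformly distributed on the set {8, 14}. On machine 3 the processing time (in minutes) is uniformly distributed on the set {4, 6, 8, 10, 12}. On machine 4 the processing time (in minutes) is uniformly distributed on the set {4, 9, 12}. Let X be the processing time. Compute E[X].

E[X | machine 1] = (9+13)/2 = 11.
E[X | machine 2] = (8+14)/2 = 11.
E[X | machine 3] = (4+6+8+10+12)/5 = 8.
E[X | machine 4] = (4+9+12)/3 = 25/3.
E[X] = (1/4)·(11) + (1/4)·(11) + (1/4)·(8) + (1/4)·(25/3) = 115/12.

115/12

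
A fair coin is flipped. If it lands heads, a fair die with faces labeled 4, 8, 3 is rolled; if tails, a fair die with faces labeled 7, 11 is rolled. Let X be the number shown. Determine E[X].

E[X | heads] = (4+8+3)/3 = 5.
E[X | tails] = (7+11)/2 = 9.
By the law of total expectation,
E[X] = (1/2)·(5) + (1/2)·(9) = 7.

7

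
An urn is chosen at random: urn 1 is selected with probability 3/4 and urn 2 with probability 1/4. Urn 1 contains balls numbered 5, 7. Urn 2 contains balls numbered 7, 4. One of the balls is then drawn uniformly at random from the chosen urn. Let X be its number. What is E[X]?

47/8

E[X | urn 1] = (5+7)/2 = 6.
E[X | urn 2] = (7+4)/2 = 11/2.
E[X] = (3/4)·(6) + (1/4)·(11/2) = 47/8.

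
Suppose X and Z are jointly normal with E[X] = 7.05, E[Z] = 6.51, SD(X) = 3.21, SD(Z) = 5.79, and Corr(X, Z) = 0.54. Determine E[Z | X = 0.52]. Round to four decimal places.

0.1497

For a bivariate normal, E[Z | X=x] = μ_Z + ρ·(σ_Z/σ_X)·(x − μ_X).
E[Z | X=0.52] = 6.51 + (0.54)·(5.79/3.21)·(0.52 − (7.05)) = 6.51 + (0.974019)·(-6.53) = 0.1497.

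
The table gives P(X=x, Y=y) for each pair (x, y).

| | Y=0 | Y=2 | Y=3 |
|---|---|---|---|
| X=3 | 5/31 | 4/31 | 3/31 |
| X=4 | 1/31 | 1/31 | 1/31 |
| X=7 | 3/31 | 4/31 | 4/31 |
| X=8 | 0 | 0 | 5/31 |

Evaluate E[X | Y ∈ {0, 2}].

14/3

P(Y ∈ {0, 2}) = 18/31.
Σ X·P over the event = 3·(5/31) + 3·(4/31) + 4·(1/31) + 4·(1/31) + 7·(3/31) + 7·(4/31) = 84/31.
E[X | Y ∈ {0, 2}] = (84/31) / (18/31) = 14/3.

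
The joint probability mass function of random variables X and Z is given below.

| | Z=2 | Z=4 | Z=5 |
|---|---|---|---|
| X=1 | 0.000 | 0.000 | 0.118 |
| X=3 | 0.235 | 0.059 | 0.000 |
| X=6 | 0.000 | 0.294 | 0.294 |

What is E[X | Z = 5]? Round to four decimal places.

4.5680

P(Z = 5) = 0.412.
Summing X·P(X=x,Z=y) over the conditioning event gives 1.882.
E[X | Z = 5] = (1.882) / (0.412) = 4.5680.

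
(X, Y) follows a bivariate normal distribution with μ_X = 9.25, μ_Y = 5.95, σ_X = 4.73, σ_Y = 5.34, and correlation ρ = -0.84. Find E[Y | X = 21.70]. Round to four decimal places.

For a bivariate normal, E[Y | X=x] = μ_Y + ρ·(σ_Y/σ_X)·(x − μ_X).
E[Y | X=21.70] = 5.95 + (-0.84)·(5.34/4.73)·(21.70 − (9.25)) = 5.95 + (-0.94833)·(12.45) = -5.8567.

-5.8567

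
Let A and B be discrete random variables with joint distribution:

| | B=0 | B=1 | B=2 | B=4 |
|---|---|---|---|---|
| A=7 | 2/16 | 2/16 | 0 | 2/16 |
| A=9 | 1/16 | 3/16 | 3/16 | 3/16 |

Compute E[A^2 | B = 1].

P(B = 1) = 5/16.
Σ A^2·P over the event = 49·(2/16) + 81·(3/16) = 341/16.
E[A^2 | B = 1] = (341/16) / (5/16) = 341/5.

341/5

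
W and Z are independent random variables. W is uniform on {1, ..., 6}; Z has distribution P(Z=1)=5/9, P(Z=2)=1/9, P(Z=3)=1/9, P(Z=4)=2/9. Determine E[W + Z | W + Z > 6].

71/9

P(W + Z > 6) = 1/3.
Summing (W+Z)·P(x,y) over outcomes with W + Z > 6 gives 71/27.
E[W + Z | W + Z > 6] = (71/27) / (1/3) = 71/9.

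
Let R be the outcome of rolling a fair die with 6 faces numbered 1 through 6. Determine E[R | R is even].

Given R is even, R is equally likely to be any of {2, 4, 6}.
E[R | R is even] = (2 + 4 + 6) / 3 = 4.

4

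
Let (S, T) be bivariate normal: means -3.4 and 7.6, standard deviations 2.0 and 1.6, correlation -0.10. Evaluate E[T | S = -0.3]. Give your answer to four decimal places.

7.3520

The regression of T on S has slope ρ·σ_T/σ_S and passes through (μ_S, μ_T).
E[T | S=-0.3] = 7.6 + (-0.10)·(1.6/2.0)·(-0.3 − (-3.4)) = 7.6 + (-0.08)·(3.1) = 7.3520.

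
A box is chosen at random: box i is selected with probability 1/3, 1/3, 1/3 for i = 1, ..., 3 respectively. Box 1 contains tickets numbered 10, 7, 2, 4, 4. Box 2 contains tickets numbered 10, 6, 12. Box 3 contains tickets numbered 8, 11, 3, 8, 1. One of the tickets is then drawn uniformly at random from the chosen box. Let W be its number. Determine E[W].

E[W | box 1] = (10+7+2+4+4)/5 = 27/5.
E[W | box 2] = (10+6+12)/3 = 28/3.
E[W | box 3] = (8+11+3+8+1)/5 = 31/5.
E[W] = (1/3)·(27/5) + (1/3)·(28/3) + (1/3)·(31/5) = 314/45.

314/45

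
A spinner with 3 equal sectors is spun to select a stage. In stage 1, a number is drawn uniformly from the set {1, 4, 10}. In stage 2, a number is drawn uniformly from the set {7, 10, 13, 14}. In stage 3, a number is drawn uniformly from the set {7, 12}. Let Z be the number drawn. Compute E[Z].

E[Z | stage 1] = (1+4+10)/3 = 5.
E[Z | stage 2] = (7+10+13+14)/4 = 11.
E[Z | stage 3] = (7+12)/2 = 19/2.
E[Z] = (1/3)·(5) + (1/3)·(11) + (1/3)·(19/2) = 17/2.

17/2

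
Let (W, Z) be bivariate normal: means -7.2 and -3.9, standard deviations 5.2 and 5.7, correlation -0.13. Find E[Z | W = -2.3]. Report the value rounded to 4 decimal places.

-4.5983

The regression of Z on W has slope ρ·σ_Z/σ_W and passes through (μ_W, μ_Z).
E[Z | W=-2.3] = -3.9 + (-0.13)·(5.7/5.2)·(-2.3 − (-7.2)) = -3.9 + (-0.1425)·(4.9) = -4.5983.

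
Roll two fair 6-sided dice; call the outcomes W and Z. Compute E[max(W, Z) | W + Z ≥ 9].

Outcomes with W + Z ≥ 9: (3,6), (4,5), (4,6), (5,4), (5,5), (5,6), (6,3), (6,4), (6,5), (6,6), each with probability 1/36.
E[max(W, Z) | W + Z ≥ 9] = (6 + 5 + 6 + 5 + 5 + 6 + 6 + 6 + 6 + 6) / 10 = 57/10.

57/10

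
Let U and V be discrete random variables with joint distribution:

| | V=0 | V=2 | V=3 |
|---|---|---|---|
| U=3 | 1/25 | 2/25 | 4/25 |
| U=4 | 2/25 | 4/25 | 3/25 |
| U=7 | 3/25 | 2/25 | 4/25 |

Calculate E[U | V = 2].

9/2

P(V = 2) = 8/25.
Σ U·P over the event = 3·(2/25) + 4·(4/25) + 7·(2/25) = 36/25.
E[U | V = 2] = (36/25) / (8/25) = 9/2.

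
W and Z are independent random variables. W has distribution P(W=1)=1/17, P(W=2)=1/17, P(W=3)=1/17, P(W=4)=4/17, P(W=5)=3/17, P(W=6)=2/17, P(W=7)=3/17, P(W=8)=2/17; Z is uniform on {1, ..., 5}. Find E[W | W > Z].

P(W > Z) = 62/85.
Summing W·P(x,y) over outcomes with W > Z gives 361/85.
E[W | W > Z] = (361/85) / (62/85) = 361/62.

361/62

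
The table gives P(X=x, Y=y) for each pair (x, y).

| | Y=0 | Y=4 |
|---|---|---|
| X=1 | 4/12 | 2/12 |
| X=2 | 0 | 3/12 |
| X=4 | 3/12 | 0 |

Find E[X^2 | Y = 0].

P(Y = 0) = 7/12.
Σ X^2·P over the event = 1·(4/12) + 16·(3/12) = 13/3.
E[X^2 | Y = 0] = (13/3) / (7/12) = 52/7.

52/7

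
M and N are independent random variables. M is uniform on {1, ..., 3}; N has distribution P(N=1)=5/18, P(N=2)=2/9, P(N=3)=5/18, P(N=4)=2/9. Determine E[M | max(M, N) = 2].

P(max(M, N) = 2) = 13/54.
Summing M·P(x,y) over outcomes with max(M, N) = 2 gives 11/27.
E[M | max(M, N) = 2] = (11/27) / (13/54) = 22/13.

22/13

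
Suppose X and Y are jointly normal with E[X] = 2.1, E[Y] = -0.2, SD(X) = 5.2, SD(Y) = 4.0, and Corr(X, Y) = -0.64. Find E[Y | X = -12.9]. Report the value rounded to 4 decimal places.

7.1846

E[Y | X=x] = μ_Y + ρ(σ_Y/σ_X)(x − μ_X) for jointly normal variables.
E[Y | X=-12.9] = -0.2 + (-0.64)·(4.0/5.2)·(-12.9 − (2.1)) = -0.2 + (-0.492308)·(-15) = 7.1846.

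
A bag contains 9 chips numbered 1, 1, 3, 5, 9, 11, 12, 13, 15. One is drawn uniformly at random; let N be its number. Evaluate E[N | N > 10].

51/4

P(N > 10) = 4/9.
Σ over the event: 11·1/9 + 12·1/9 + 13·1/9 + 15·1/9 = 17/3.
E[N | N > 10] = (17/3) / (4/9) = 51/4.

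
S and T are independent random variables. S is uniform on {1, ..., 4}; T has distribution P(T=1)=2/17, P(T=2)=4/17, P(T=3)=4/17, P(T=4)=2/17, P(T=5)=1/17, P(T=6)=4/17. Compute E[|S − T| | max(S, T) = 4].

5/3

P(max(S, T) = 4) = 9/34.
Summing |S−T|·P(x,y) over outcomes with max(S, T) = 4 gives 15/34.
E[|S − T| | max(S, T) = 4] = (15/34) / (9/34) = 5/3.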